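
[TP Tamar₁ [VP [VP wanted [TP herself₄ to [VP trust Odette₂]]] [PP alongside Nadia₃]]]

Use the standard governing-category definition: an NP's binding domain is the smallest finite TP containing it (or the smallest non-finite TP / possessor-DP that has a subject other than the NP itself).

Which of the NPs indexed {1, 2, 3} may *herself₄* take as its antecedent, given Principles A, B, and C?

{1}

*herself* is an anaphor, so Principle A applies: it must be bound in its binding domain.
Binding domain of *herself₄*: the matrix TP, whose subject is Tamar₁.
*Tamar₁* c-commands the anaphor within its binding domain → licit binder.
*Odette₂* does not c-command the anaphor → cannot bind it.
*Nadia₃* does not c-command the anaphor → cannot bind it.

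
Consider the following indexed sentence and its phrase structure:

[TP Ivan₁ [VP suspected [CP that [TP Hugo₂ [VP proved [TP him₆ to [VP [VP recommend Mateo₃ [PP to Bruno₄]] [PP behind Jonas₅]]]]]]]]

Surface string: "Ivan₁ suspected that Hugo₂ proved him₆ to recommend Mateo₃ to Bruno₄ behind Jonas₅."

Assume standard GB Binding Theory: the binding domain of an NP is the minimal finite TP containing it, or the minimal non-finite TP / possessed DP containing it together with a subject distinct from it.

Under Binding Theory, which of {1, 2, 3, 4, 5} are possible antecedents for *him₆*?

*him* is a pronoun, so Principle B applies: it must be free in its binding domain.
Binding domain of *him₆*: the embedded TP, whose subject is Hugo₂.
*Ivan₁* c-commands the pronoun but from outside its binding domain, and is not c-commanded by it → coindexation permitted.
*Hugo₂* c-commands the pronoun within its binding domain → coindexation would violate Principle B.
*Mateo₃*: the pronoun c-commands this R-expression → coindexation would violate Principle C on *Mateo₃*.
*Bruno₄*: the pronoun c-commands this R-expression → coindexation would violate Principle C on *Bruno₄*.
*Jonas₅*: the pronoun c-commands this R-expression → coindexation would violate Principle C on *Jonas₅*.

{1}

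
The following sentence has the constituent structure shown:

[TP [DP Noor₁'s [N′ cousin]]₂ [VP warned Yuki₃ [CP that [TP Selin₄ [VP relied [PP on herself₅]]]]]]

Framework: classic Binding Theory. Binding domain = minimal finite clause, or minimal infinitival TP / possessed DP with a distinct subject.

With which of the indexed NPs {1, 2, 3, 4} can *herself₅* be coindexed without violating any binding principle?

*herself* is an anaphor, so Principle A applies: it must be bound in its binding domain.
Binding domain of *herself₅*: the embedded TP, whose subject is Selin₄.
*Noor₁* does not c-command the anaphor → cannot bind it.
*[Noor₁'s cousin]₂* c-commands the anaphor but is outside its binding domain → cannot satisfy Principle A.
*Yuki₃* c-commands the anaphor but is outside its binding domain → cannot satisfy Principle A.
*Selin₄* c-commands the anaphor within its binding domain → licit binder.

{4}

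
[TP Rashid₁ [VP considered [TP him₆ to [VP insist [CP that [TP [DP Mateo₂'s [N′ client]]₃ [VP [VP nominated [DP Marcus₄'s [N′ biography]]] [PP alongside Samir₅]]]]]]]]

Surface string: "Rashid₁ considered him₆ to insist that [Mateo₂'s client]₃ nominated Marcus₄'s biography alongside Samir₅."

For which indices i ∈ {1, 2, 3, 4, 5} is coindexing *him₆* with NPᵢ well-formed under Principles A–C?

*him* is a pronoun, so Principle B applies: it must be free in its binding domain.
Binding domain of *him₆*: the matrix TP, whose subject is Rashid₁.
*Rashid₁* c-commands the pronoun within its binding domain → coindexation would violate Principle B.
*Mateo₂*: the pronoun c-commands this R-expression → coindexation would violate Principle C on *Mateo₂*.
*[Mateo₂'s client]₃*: the pronoun c-commands this R-expression → coindexation would violate Principle C on *[Mateo₂'s client]₃*.
*Marcus₄*: the pronoun c-commands this R-expression → coindexation would violate Principle C on *Marcus₄*.
*Samir₅*: the pronoun c-commands this R-expression → coindexation would violate Principle C on *Samir₅*.

none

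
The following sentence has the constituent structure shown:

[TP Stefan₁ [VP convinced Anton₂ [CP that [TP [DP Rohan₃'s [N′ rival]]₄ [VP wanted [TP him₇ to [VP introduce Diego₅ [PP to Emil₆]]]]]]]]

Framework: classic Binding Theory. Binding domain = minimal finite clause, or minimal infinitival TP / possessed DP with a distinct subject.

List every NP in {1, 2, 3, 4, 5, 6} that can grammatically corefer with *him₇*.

*him* is a pronoun, so Principle B applies: it must be free in its binding domain.
Binding domain of *him₇*: the embedded TP, whose subject is [Rohan₃'s rival]₄.
*Stefan₁* c-commands the pronoun but from outside its binding domain, and is not c-commanded by it → coindexation permitted.
*Anton₂* c-commands the pronoun but from outside its binding domain, and is not c-commanded by it → coindexation permitted.
*Rohan₃* and the pronoun do not c-command one another → neither Principle B nor Principle C is at stake; coindexation permitted.
*[Rohan₃'s rival]₄* c-commands the pronoun within its binding domain → coindexation would violate Principle B.
*Diego₅*: the pronoun c-commands this R-expression → coindexation would violate Principle C on *Diego₅*.
*Emil₆*: the pronoun c-commands this R-expression → coindexation would violate Principle C on *Emil₆*.

{1, 2, 3}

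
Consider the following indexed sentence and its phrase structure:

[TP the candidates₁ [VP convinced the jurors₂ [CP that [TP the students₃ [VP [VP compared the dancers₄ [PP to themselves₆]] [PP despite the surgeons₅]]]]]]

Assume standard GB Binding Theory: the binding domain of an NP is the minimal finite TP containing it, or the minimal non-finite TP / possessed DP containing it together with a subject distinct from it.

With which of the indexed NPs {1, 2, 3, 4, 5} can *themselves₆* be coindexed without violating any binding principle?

{3, 4}

*themselves* is an anaphor, so Principle A applies: it must be bound in its binding domain.
Binding domain of *themselves₆*: the embedded TP, whose subject is the students₃.
*the candidates₁* c-commands the anaphor but is outside its binding domain → cannot satisfy Principle A.
*the jurors₂* c-commands the anaphor but is outside its binding domain → cannot satisfy Principle A.
*the students₃* c-commands the anaphor within its binding domain → licit binder.
*the dancers₄* c-commands the anaphor within its binding domain → licit binder.
*the surgeons₅* does not c-command the anaphor → cannot bind it.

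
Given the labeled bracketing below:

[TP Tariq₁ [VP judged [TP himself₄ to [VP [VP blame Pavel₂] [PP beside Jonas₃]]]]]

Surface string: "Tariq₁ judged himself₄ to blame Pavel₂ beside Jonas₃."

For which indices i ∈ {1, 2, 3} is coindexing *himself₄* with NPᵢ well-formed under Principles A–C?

{1}

*himself* is an anaphor, so Principle A applies: it must be bound in its binding domain.
Binding domain of *himself₄*: the matrix TP, whose subject is Tariq₁.
*Tariq₁* c-commands the anaphor within its binding domain → licit binder.
*Pavel₂* does not c-command the anaphor → cannot bind it.
*Jonas₃* does not c-command the anaphor → cannot bind it.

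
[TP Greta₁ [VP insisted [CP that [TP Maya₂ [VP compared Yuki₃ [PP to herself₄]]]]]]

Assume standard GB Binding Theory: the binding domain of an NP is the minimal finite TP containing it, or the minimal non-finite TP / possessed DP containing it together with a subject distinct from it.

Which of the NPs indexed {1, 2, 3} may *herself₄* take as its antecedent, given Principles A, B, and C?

*herself* is an anaphor, so Principle A applies: it must be bound in its binding domain.
Binding domain of *herself₄*: the embedded TP, whose subject is Maya₂.
*Greta₁* c-commands the anaphor but is outside its binding domain → cannot satisfy Principle A.
*Maya₂* c-commands the anaphor within its binding domain → licit binder.
*Yuki₃* c-commands the anaphor within its binding domain → licit binder.

{2, 3}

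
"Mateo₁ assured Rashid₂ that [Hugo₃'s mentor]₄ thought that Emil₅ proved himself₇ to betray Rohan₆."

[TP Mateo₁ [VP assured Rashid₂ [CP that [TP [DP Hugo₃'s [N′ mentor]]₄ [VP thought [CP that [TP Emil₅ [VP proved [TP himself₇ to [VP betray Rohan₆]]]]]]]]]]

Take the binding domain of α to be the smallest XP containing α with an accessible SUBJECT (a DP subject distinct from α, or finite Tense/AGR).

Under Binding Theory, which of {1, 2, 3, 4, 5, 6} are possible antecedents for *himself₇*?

{5}

*himself* is an anaphor, so Principle A applies: it must be bound in its binding domain.
Binding domain of *himself₇*: the embedded TP, whose subject is Emil₅.
*Mateo₁* c-commands the anaphor but is outside its binding domain → cannot satisfy Principle A.
*Rashid₂* c-commands the anaphor but is outside its binding domain → cannot satisfy Principle A.
*Hugo₃* does not c-command the anaphor → cannot bind it.
*[Hugo₃'s mentor]₄* c-commands the anaphor but is outside its binding domain → cannot satisfy Principle A.
*Emil₅* c-commands the anaphor within its binding domain → licit binder.
*Rohan₆* does not c-command the anaphor → cannot bind it.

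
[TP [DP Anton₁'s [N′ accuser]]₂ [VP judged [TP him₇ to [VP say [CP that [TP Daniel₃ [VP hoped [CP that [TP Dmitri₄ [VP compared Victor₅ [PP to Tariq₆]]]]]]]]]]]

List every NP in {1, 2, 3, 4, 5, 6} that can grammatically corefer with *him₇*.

*him* is a pronoun, so Principle B applies: it must be free in its binding domain.
Binding domain of *him₇*: the matrix TP, whose subject is [Anton₁'s accuser]₂.
*Anton₁* and the pronoun do not c-command one another → neither Principle B nor Principle C is at stake; coindexation permitted.
*[Anton₁'s accuser]₂* c-commands the pronoun within its binding domain → coindexation would violate Principle B.
*Daniel₃*: the pronoun c-commands this R-expression → coindexation would violate Principle C on *Daniel₃*.
*Dmitri₄*: the pronoun c-commands this R-expression → coindexation would violate Principle C on *Dmitri₄*.
*Victor₅*: the pronoun c-commands this R-expression → coindexation would violate Principle C on *Victor₅*.
*Tariq₆*: the pronoun c-commands this R-expression → coindexation would violate Principle C on *Tariq₆*.

{1}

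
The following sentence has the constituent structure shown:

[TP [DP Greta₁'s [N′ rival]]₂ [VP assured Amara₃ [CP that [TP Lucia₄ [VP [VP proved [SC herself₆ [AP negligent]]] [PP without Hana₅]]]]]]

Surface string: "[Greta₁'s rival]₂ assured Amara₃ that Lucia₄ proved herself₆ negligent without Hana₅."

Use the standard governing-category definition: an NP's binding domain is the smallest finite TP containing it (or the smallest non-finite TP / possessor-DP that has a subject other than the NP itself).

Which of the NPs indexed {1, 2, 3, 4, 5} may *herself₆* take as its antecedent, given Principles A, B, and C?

*herself* is an anaphor, so Principle A applies: it must be bound in its binding domain.
Binding domain of *herself₆*: the embedded TP, whose subject is Lucia₄.
*Greta₁* does not c-command the anaphor → cannot bind it.
*[Greta₁'s rival]₂* c-commands the anaphor but is outside its binding domain → cannot satisfy Principle A.
*Amara₃* c-commands the anaphor but is outside its binding domain → cannot satisfy Principle A.
*Lucia₄* c-commands the anaphor within its binding domain → licit binder.
*Hana₅* does not c-command the anaphor → cannot bind it.

{4}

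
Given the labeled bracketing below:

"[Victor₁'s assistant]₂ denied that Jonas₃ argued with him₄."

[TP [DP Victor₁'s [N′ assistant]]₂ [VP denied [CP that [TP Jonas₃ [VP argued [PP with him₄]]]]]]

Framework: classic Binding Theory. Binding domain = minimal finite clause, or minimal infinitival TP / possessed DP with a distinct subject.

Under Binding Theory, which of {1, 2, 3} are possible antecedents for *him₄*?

{1, 2}

*him* is a pronoun, so Principle B applies: it must be free in its binding domain.
Binding domain of *him₄*: the embedded TP, whose subject is Jonas₃.
*Victor₁* and the pronoun do not c-command one another → neither Principle B nor Principle C is at stake; coindexation permitted.
*[Victor₁'s assistant]₂* c-commands the pronoun but from outside its binding domain, and is not c-commanded by it → coindexation permitted.
*Jonas₃* c-commands the pronoun within its binding domain → coindexation would violate Principle B.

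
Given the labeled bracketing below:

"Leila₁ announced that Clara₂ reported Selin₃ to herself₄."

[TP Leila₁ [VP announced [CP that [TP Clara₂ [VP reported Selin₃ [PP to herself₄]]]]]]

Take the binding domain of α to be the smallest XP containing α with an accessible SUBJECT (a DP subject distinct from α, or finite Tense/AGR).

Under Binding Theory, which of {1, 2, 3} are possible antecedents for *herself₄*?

{2, 3}

*herself* is an anaphor, so Principle A applies: it must be bound in its binding domain.
Binding domain of *herself₄*: the embedded TP, whose subject is Clara₂.
*Leila₁* c-commands the anaphor but is outside its binding domain → cannot satisfy Principle A.
*Clara₂* c-commands the anaphor within its binding domain → licit binder.
*Selin₃* c-commands the anaphor within its binding domain → licit binder.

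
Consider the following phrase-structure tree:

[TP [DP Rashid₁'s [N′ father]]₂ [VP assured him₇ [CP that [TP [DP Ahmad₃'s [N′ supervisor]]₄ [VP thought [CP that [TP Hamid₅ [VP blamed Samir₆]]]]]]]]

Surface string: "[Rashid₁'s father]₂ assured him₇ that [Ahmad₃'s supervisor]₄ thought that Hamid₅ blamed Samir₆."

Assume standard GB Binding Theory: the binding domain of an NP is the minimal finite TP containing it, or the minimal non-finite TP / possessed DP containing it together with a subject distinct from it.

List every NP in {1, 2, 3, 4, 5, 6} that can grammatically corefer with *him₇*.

{1}

*him* is a pronoun, so Principle B applies: it must be free in its binding domain.
Binding domain of *him₇*: the matrix TP, whose subject is [Rashid₁'s father]₂.
*Rashid₁* and the pronoun do not c-command one another → neither Principle B nor Principle C is at stake; coindexation permitted.
*[Rashid₁'s father]₂* c-commands the pronoun within its binding domain → coindexation would violate Principle B.
*Ahmad₃*: the pronoun c-commands this R-expression → coindexation would violate Principle C on *Ahmad₃*.
*[Ahmad₃'s supervisor]₄*: the pronoun c-commands this R-expression → coindexation would violate Principle C on *[Ahmad₃'s supervisor]₄*.
*Hamid₅*: the pronoun c-commands this R-expression → coindexation would violate Principle C on *Hamid₅*.
*Samir₆*: the pronoun c-commands this R-expression → coindexation would violate Principle C on *Samir₆*.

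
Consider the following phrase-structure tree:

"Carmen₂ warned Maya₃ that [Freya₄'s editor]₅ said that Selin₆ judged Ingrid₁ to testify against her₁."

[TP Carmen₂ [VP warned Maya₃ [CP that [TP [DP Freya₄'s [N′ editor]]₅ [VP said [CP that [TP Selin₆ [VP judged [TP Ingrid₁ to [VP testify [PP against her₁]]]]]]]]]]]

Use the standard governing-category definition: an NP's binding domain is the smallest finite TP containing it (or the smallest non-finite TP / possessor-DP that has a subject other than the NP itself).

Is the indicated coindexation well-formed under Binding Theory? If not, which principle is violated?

Principle B

The two coindexed NPs are *Ingrid₁* and *her₁*.
*her₁* is a pronoun. Its binding domain is the embedded TP, whose subject is Ingrid₁.
*Ingrid₁* c-commands it within that domain and carries the same index.
The pronoun is locally bound → Principle B violation.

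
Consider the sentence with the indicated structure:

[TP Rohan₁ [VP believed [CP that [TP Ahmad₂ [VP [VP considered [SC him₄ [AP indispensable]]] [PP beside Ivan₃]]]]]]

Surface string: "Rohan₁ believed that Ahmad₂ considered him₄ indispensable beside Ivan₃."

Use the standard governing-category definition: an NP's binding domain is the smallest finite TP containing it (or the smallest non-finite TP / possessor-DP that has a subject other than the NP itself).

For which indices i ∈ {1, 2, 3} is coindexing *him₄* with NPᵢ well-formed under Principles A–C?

{1, 3}

*him* is a pronoun, so Principle B applies: it must be free in its binding domain.
Binding domain of *him₄*: the embedded TP, whose subject is Ahmad₂.
*Rohan₁* c-commands the pronoun but from outside its binding domain, and is not c-commanded by it → coindexation permitted.
*Ahmad₂* c-commands the pronoun within its binding domain → coindexation would violate Principle B.
*Ivan₃* and the pronoun do not c-command one another → neither Principle B nor Principle C is at stake; coindexation permitted.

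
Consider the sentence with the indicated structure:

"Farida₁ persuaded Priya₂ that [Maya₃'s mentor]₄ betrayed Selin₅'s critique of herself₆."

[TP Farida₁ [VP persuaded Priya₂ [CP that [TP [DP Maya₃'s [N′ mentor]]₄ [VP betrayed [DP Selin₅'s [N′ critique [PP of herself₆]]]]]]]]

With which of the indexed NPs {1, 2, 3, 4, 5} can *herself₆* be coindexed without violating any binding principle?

*herself* is an anaphor, so Principle A applies: it must be bound in its binding domain.
Binding domain of *herself₆*: the possessed DP, whose subject is Selin₅.
*Farida₁* c-commands the anaphor but is outside its binding domain → cannot satisfy Principle A.
*Priya₂* c-commands the anaphor but is outside its binding domain → cannot satisfy Principle A.
*Maya₃* does not c-command the anaphor → cannot bind it.
*[Maya₃'s mentor]₄* c-commands the anaphor but is outside its binding domain → cannot satisfy Principle A.
*Selin₅* c-commands the anaphor within its binding domain → licit binder.

{5}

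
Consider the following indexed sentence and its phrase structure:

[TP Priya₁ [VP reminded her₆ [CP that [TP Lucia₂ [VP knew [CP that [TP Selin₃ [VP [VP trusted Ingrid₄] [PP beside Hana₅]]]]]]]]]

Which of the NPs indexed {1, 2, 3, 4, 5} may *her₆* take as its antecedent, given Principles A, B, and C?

*her* is a pronoun, so Principle B applies: it must be free in its binding domain.
Binding domain of *her₆*: the matrix TP, whose subject is Priya₁.
*Priya₁* c-commands the pronoun within its binding domain → coindexation would violate Principle B.
*Lucia₂*: the pronoun c-commands this R-expression → coindexation would violate Principle C on *Lucia₂*.
*Selin₃*: the pronoun c-commands this R-expression → coindexation would violate Principle C on *Selin₃*.
*Ingrid₄*: the pronoun c-commands this R-expression → coindexation would violate Principle C on *Ingrid₄*.
*Hana₅*: the pronoun c-commands this R-expression → coindexation would violate Principle C on *Hana₅*.

none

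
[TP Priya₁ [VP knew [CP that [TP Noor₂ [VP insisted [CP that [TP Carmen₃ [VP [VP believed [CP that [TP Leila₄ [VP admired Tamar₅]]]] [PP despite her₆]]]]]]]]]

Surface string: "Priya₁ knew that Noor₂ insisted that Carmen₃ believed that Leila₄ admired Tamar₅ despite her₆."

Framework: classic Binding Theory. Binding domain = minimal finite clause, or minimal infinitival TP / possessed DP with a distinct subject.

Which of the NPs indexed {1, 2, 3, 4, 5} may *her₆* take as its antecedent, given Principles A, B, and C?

*her* is a pronoun, so Principle B applies: it must be free in its binding domain.
Binding domain of *her₆*: the embedded TP, whose subject is Carmen₃.
*Priya₁* c-commands the pronoun but from outside its binding domain, and is not c-commanded by it → coindexation permitted.
*Noor₂* c-commands the pronoun but from outside its binding domain, and is not c-commanded by it → coindexation permitted.
*Carmen₃* c-commands the pronoun within its binding domain → coindexation would violate Principle B.
*Leila₄* and the pronoun do not c-command one another → neither Principle B nor Principle C is at stake; coindexation permitted.
*Tamar₅* and the pronoun do not c-command one another → neither Principle B nor Principle C is at stake; coindexation permitted.

{1, 2, 4, 5}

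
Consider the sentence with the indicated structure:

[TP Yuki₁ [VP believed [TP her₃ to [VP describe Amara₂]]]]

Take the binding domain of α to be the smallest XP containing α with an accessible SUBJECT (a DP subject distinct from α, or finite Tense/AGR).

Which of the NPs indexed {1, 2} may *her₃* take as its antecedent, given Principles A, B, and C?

none

*her* is a pronoun, so Principle B applies: it must be free in its binding domain.
Binding domain of *her₃*: the matrix TP, whose subject is Yuki₁.
*Yuki₁* c-commands the pronoun within its binding domain → coindexation would violate Principle B.
*Amara₂*: the pronoun c-commands this R-expression → coindexation would violate Principle C on *Amara₂*.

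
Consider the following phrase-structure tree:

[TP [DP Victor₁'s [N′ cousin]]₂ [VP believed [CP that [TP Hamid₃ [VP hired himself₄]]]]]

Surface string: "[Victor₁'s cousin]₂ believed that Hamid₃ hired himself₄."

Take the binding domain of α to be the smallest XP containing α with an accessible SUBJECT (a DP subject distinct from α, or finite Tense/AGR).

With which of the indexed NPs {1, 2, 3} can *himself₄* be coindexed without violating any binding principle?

*himself* is an anaphor, so Principle A applies: it must be bound in its binding domain.
Binding domain of *himself₄*: the embedded TP, whose subject is Hamid₃.
*Victor₁* does not c-command the anaphor → cannot bind it.
*[Victor₁'s cousin]₂* c-commands the anaphor but is outside its binding domain → cannot satisfy Principle A.
*Hamid₃* c-commands the anaphor within its binding domain → licit binder.

{3}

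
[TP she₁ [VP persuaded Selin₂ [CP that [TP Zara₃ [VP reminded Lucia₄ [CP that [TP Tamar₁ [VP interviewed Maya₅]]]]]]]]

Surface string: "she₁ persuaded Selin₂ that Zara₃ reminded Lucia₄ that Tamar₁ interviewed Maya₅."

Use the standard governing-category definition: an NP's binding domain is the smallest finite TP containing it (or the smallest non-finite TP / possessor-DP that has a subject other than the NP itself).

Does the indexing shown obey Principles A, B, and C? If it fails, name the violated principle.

Principle C

The two coindexed NPs are *she₁* and *Tamar₁*.
*Tamar₁* is an R-expression. Principle C requires it to be free everywhere.
*she₁* c-commands it and carries the same index.
The R-expression is bound → Principle C violation.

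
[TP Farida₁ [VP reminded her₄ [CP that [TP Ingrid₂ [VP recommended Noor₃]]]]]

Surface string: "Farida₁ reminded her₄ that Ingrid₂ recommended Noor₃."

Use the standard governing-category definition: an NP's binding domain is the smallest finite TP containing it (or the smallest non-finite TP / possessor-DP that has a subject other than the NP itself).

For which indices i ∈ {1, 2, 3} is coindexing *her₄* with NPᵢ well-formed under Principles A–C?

*her* is a pronoun, so Principle B applies: it must be free in its binding domain.
Binding domain of *her₄*: the matrix TP, whose subject is Farida₁.
*Farida₁* c-commands the pronoun within its binding domain → coindexation would violate Principle B.
*Ingrid₂*: the pronoun c-commands this R-expression → coindexation would violate Principle C on *Ingrid₂*.
*Noor₃*: the pronoun c-commands this R-expression → coindexation would violate Principle C on *Noor₃*.

none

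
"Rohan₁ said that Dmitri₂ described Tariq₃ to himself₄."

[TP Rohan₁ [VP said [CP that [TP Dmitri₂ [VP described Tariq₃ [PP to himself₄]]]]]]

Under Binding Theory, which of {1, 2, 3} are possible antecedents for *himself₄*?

*himself* is an anaphor, so Principle A applies: it must be bound in its binding domain.
Binding domain of *himself₄*: the embedded TP, whose subject is Dmitri₂.
*Rohan₁* c-commands the anaphor but is outside its binding domain → cannot satisfy Principle A.
*Dmitri₂* c-commands the anaphor within its binding domain → licit binder.
*Tariq₃* c-commands the anaphor within its binding domain → licit binder.

{2, 3}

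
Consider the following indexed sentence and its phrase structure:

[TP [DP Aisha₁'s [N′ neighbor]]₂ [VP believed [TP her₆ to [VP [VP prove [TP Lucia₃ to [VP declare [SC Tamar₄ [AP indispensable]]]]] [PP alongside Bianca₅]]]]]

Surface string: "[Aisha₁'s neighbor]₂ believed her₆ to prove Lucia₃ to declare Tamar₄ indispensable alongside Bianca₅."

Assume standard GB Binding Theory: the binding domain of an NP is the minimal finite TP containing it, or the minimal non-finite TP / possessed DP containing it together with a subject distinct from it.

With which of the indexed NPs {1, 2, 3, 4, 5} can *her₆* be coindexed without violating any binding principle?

*her* is a pronoun, so Principle B applies: it must be free in its binding domain.
Binding domain of *her₆*: the matrix TP, whose subject is [Aisha₁'s neighbor]₂.
*Aisha₁* and the pronoun do not c-command one another → neither Principle B nor Principle C is at stake; coindexation permitted.
*[Aisha₁'s neighbor]₂* c-commands the pronoun within its binding domain → coindexation would violate Principle B.
*Lucia₃*: the pronoun c-commands this R-expression → coindexation would violate Principle C on *Lucia₃*.
*Tamar₄*: the pronoun c-commands this R-expression → coindexation would violate Principle C on *Tamar₄*.
*Bianca₅*: the pronoun c-commands this R-expression → coindexation would violate Principle C on *Bianca₅*.

{1}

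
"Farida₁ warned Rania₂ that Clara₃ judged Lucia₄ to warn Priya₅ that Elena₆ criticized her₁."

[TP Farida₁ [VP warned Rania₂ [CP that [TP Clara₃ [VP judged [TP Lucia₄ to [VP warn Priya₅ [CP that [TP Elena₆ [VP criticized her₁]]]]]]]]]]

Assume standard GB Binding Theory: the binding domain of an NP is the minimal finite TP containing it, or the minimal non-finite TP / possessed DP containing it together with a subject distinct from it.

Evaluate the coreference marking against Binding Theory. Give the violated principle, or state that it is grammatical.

The two coindexed NPs are *Farida₁* and *her₁*.
*her₁* is a pronoun; its binding domain is the embedded TP, whose subject is Elena₆. Within that domain it is c-commanded only by *Elena₆*, which carries a different index — the pronoun is free locally, so Principle B holds.
*Farida₁* is an R-expression; *her₁* does not c-command it, and no other NP shares its index, so Principle C is satisfied.
All principles are respected.

grammatical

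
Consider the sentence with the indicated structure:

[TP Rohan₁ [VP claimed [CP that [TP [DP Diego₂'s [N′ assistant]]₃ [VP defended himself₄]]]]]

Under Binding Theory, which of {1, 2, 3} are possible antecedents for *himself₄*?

{3}

*himself* is an anaphor, so Principle A applies: it must be bound in its binding domain.
Binding domain of *himself₄*: the embedded TP, whose subject is [Diego₂'s assistant]₃.
*Rohan₁* c-commands the anaphor but is outside its binding domain → cannot satisfy Principle A.
*Diego₂* does not c-command the anaphor → cannot bind it.
*[Diego₂'s assistant]₃* c-commands the anaphor within its binding domain → licit binder.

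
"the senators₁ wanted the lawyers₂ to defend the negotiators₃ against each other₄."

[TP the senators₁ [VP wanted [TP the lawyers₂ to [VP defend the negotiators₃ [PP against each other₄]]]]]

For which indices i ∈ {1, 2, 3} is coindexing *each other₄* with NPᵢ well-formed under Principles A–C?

{2, 3}

*each other* is an anaphor, so Principle A applies: it must be bound in its binding domain.
Binding domain of *each other₄*: the embedded TP, whose subject is the lawyers₂.
*the senators₁* c-commands the anaphor but is outside its binding domain → cannot satisfy Principle A.
*the lawyers₂* c-commands the anaphor within its binding domain → licit binder.
*the negotiators₃* c-commands the anaphor within its binding domain → licit binder.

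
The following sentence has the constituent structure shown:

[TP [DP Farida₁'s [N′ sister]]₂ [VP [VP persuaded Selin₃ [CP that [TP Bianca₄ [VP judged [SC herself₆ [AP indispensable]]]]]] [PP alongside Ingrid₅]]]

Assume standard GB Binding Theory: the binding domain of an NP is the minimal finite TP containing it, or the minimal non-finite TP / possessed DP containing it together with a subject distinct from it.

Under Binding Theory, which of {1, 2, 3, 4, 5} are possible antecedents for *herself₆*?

{4}

*herself* is an anaphor, so Principle A applies: it must be bound in its binding domain.
Binding domain of *herself₆*: the embedded TP, whose subject is Bianca₄.
*Farida₁* does not c-command the anaphor → cannot bind it.
*[Farida₁'s sister]₂* c-commands the anaphor but is outside its binding domain → cannot satisfy Principle A.
*Selin₃* c-commands the anaphor but is outside its binding domain → cannot satisfy Principle A.
*Bianca₄* c-commands the anaphor within its binding domain → licit binder.
*Ingrid₅* does not c-command the anaphor → cannot bind it.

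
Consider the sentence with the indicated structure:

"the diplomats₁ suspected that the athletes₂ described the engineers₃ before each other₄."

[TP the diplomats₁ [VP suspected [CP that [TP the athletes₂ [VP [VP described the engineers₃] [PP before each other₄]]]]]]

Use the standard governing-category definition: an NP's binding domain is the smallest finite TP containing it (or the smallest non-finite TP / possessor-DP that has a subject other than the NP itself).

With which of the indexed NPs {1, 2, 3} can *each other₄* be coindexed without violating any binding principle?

*each other* is an anaphor, so Principle A applies: it must be bound in its binding domain.
Binding domain of *each other₄*: the embedded TP, whose subject is the athletes₂.
*the diplomats₁* c-commands the anaphor but is outside its binding domain → cannot satisfy Principle A.
*the athletes₂* c-commands the anaphor within its binding domain → licit binder.
*the engineers₃* does not c-command the anaphor → cannot bind it.

{2}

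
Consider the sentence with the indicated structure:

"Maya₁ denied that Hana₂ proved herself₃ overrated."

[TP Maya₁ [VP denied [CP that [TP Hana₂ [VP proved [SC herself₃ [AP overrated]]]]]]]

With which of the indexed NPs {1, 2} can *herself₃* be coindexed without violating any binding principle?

*herself* is an anaphor, so Principle A applies: it must be bound in its binding domain.
Binding domain of *herself₃*: the embedded TP, whose subject is Hana₂.
*Maya₁* c-commands the anaphor but is outside its binding domain → cannot satisfy Principle A.
*Hana₂* c-commands the anaphor within its binding domain → licit binder.

{2}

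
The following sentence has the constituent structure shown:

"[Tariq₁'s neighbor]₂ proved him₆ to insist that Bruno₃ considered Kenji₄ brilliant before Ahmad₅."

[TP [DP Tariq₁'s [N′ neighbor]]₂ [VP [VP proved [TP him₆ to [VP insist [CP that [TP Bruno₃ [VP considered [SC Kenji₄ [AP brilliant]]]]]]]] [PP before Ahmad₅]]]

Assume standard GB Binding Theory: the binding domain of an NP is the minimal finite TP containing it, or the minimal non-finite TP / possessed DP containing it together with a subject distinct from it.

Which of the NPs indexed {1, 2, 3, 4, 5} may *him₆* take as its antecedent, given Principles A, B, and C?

{1, 5}

*him* is a pronoun, so Principle B applies: it must be free in its binding domain.
Binding domain of *him₆*: the matrix TP, whose subject is [Tariq₁'s neighbor]₂.
*Tariq₁* and the pronoun do not c-command one another → neither Principle B nor Principle C is at stake; coindexation permitted.
*[Tariq₁'s neighbor]₂* c-commands the pronoun within its binding domain → coindexation would violate Principle B.
*Bruno₃*: the pronoun c-commands this R-expression → coindexation would violate Principle C on *Bruno₃*.
*Kenji₄*: the pronoun c-commands this R-expression → coindexation would violate Principle C on *Kenji₄*.
*Ahmad₅* and the pronoun do not c-command one another → neither Principle B nor Principle C is at stake; coindexation permitted.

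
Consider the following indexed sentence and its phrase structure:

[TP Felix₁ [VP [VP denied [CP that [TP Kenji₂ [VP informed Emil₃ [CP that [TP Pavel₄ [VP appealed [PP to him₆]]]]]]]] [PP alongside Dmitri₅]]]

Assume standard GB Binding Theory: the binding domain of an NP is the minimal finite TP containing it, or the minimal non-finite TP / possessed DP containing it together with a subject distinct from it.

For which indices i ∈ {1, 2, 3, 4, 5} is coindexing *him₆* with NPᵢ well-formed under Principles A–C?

{1, 2, 3, 5}

*him* is a pronoun, so Principle B applies: it must be free in its binding domain.
Binding domain of *him₆*: the embedded TP, whose subject is Pavel₄.
*Felix₁* c-commands the pronoun but from outside its binding domain, and is not c-commanded by it → coindexation permitted.
*Kenji₂* c-commands the pronoun but from outside its binding domain, and is not c-commanded by it → coindexation permitted.
*Emil₃* c-commands the pronoun but from outside its binding domain, and is not c-commanded by it → coindexation permitted.
*Pavel₄* c-commands the pronoun within its binding domain → coindexation would violate Principle B.
*Dmitri₅* and the pronoun do not c-command one another → neither Principle B nor Principle C is at stake; coindexation permitted.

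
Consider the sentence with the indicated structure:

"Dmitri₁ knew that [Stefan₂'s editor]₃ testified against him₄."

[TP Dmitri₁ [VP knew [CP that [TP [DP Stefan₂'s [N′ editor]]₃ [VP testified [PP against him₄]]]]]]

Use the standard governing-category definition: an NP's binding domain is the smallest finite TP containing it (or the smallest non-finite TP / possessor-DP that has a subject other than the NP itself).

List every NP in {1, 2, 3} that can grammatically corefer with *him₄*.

{1, 2}

*him* is a pronoun, so Principle B applies: it must be free in its binding domain.
Binding domain of *him₄*: the embedded TP, whose subject is [Stefan₂'s editor]₃.
*Dmitri₁* c-commands the pronoun but from outside its binding domain, and is not c-commanded by it → coindexation permitted.
*Stefan₂* and the pronoun do not c-command one another → neither Principle B nor Principle C is at stake; coindexation permitted.
*[Stefan₂'s editor]₃* c-commands the pronoun within its binding domain → coindexation would violate Principle B.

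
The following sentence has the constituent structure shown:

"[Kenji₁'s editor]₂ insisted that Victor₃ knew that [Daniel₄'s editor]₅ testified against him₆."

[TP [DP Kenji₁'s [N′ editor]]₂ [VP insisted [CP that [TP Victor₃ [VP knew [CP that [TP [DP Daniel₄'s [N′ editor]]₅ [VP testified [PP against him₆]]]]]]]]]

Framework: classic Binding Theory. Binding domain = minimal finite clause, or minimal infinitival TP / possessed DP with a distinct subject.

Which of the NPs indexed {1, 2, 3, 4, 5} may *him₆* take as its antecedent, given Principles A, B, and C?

{1, 2, 3, 4}

*him* is a pronoun, so Principle B applies: it must be free in its binding domain.
Binding domain of *him₆*: the embedded TP, whose subject is [Daniel₄'s editor]₅.
*Kenji₁* and the pronoun do not c-command one another → neither Principle B nor Principle C is at stake; coindexation permitted.
*[Kenji₁'s editor]₂* c-commands the pronoun but from outside its binding domain, and is not c-commanded by it → coindexation permitted.
*Victor₃* c-commands the pronoun but from outside its binding domain, and is not c-commanded by it → coindexation permitted.
*Daniel₄* and the pronoun do not c-command one another → neither Principle B nor Principle C is at stake; coindexation permitted.
*[Daniel₄'s editor]₅* c-commands the pronoun within its binding domain → coindexation would violate Principle B.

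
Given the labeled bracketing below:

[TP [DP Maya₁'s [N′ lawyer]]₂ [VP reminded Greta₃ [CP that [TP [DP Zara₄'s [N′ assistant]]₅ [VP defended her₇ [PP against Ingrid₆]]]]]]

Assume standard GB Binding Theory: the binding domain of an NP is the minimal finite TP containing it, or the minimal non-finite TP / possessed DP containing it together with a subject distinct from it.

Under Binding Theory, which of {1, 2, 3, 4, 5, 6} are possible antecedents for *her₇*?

{1, 2, 3, 4}

*her* is a pronoun, so Principle B applies: it must be free in its binding domain.
Binding domain of *her₇*: the embedded TP, whose subject is [Zara₄'s assistant]₅.
*Maya₁* and the pronoun do not c-command one another → neither Principle B nor Principle C is at stake; coindexation permitted.
*[Maya₁'s lawyer]₂* c-commands the pronoun but from outside its binding domain, and is not c-commanded by it → coindexation permitted.
*Greta₃* c-commands the pronoun but from outside its binding domain, and is not c-commanded by it → coindexation permitted.
*Zara₄* and the pronoun do not c-command one another → neither Principle B nor Principle C is at stake; coindexation permitted.
*[Zara₄'s assistant]₅* c-commands the pronoun within its binding domain → coindexation would violate Principle B.
*Ingrid₆*: the pronoun c-commands this R-expression → coindexation would violate Principle C on *Ingrid₆*.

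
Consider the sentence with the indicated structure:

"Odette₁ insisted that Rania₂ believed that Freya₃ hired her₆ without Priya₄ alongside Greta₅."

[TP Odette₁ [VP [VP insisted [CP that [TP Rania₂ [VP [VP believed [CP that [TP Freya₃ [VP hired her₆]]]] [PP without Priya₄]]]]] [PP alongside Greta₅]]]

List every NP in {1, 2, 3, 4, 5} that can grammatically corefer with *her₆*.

{1, 2, 4, 5}

*her* is a pronoun, so Principle B applies: it must be free in its binding domain.
Binding domain of *her₆*: the embedded TP, whose subject is Freya₃.
*Odette₁* c-commands the pronoun but from outside its binding domain, and is not c-commanded by it → coindexation permitted.
*Rania₂* c-commands the pronoun but from outside its binding domain, and is not c-commanded by it → coindexation permitted.
*Freya₃* c-commands the pronoun within its binding domain → coindexation would violate Principle B.
*Priya₄* and the pronoun do not c-command one another → neither Principle B nor Principle C is at stake; coindexation permitted.
*Greta₅* and the pronoun do not c-command one another → neither Principle B nor Principle C is at stake; coindexation permitted.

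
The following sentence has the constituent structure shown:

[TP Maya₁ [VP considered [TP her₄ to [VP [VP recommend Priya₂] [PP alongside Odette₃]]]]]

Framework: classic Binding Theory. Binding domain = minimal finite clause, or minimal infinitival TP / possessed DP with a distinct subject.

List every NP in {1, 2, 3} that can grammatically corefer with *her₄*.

none

*her* is a pronoun, so Principle B applies: it must be free in its binding domain.
Binding domain of *her₄*: the matrix TP, whose subject is Maya₁.
*Maya₁* c-commands the pronoun within its binding domain → coindexation would violate Principle B.
*Priya₂*: the pronoun c-commands this R-expression → coindexation would violate Principle C on *Priya₂*.
*Odette₃*: the pronoun c-commands this R-expression → coindexation would violate Principle C on *Odette₃*.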